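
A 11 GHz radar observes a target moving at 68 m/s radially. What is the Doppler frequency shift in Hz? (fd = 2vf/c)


fd = 2 * 68 * 11000000000.0 / 3e8 = 4986.7 Hz

4986.7 Hz


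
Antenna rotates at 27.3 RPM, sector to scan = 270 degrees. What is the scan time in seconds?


t = 270 / (27.3 * 360) * 60 = 1.65 s

1.65 s


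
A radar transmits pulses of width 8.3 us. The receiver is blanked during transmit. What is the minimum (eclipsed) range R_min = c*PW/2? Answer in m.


R_min = 3e8 * 8.3e-6 / 2 = 1245.0 m

1245.0 m


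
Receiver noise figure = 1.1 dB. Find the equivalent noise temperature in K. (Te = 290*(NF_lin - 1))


NF_lin = 10^(1.1/10) = 1.28825
Te = 290 * (1.28825 - 1) = 83.6 K

83.6 K


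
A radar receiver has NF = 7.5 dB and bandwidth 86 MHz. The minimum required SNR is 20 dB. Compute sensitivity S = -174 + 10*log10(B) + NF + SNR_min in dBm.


10*log10(86000000.0) = 79.34
S = -174 + 79.34 + 7.5 + 20 = -67.2 dBm

-67.2 dBm


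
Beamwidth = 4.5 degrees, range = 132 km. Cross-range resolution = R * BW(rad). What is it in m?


BW_rad = 0.078539816
CR = 132000 * 0.078539816 = 10367.3 m

10367.3 m


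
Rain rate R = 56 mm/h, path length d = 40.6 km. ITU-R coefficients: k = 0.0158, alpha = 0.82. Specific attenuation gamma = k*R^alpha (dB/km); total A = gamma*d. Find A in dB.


gamma = 0.0158 * 56^0.82 = 0.428718 dB/km
A = 0.428718 * 40.6 = 17.41 dB

17.41 dB


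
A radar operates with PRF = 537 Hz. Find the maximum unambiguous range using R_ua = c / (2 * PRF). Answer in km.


R_ua = 3e8 / (2 * 537) = 279329.6 m = 279.3 km

279.3 km


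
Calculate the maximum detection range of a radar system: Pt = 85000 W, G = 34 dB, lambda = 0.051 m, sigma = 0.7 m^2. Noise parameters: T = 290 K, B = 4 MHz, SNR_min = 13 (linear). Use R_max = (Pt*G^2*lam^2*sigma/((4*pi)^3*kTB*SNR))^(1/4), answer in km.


G_lin = 10^(34/10) = 2511.886432
R^4 = 85000 * 2511.886432^2 * 0.051^2 * 0.7 / ((4*pi)^3 * 1.38e-23 * 290 * 4000000.0 * 13)
R^4 = 2.36454e18 m^4
R_max = (2.36454e18)^(1/4) = 39213.6 m = 39.2 km

39.2 km


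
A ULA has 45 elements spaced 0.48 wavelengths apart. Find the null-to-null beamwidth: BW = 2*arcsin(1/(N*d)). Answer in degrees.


1/(N*d) = 1/(45*0.48) = 0.046296
BW = 2*arcsin(0.046296) = 5.3 degrees

5.3 degrees


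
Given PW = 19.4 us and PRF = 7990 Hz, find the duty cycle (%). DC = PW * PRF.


DC = 19.4e-6 * 7990 * 100 = 15.5%

15.5%


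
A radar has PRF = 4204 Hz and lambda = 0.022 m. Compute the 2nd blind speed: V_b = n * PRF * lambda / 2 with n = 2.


V_blind = 2 * 4204 * 0.022 / 2 = 92.5 m/s

92.5 m/s


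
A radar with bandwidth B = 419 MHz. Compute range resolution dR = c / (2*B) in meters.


dR = 3e8 / (2 * 419000000.0) = 0.36 m

0.36 m


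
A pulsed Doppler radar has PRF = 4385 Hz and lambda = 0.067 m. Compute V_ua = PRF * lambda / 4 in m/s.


V_ua = 4385 * 0.067 / 4 = 73.4 m/s

73.4 m/s


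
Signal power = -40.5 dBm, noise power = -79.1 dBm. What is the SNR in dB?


SNR = -40.5 - (-79.1) = 38.6 dB

38.6 dB


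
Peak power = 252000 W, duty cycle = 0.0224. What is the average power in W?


P_avg = 252000 * 0.0224 = 5644.8 W

5644.8 W


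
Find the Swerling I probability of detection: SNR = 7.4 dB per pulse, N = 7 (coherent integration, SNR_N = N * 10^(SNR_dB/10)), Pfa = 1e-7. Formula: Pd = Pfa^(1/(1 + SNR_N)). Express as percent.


SNR_lin = 10^(7.4/10) = 5.49541
SNR_N = 7 * 5.49541 = 38.46787
1/(1 + SNR_N) = 1/39.46787 = 0.0253371
Pd = (1e-7)^0.0253371 = 0.66472
Pd = 66.5%

66.5%


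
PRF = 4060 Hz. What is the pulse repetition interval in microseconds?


PRI = 1/4060 = 0.0002463054 s = 246.3 us

246.3 us


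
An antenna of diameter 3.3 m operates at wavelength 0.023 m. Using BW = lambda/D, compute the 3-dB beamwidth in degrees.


BW_rad = 0.023 / 3.3 = 0.00697
BW_deg = 0.4 degrees

0.4 degrees


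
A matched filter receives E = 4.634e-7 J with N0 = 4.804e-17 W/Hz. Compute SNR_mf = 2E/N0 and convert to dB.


SNR_lin = 2 * 4.634e-7 / 4.804e-17 = 1.929e10
SNR_dB = 10*log10(1.929e10) = 102.9 dB

102.9 dB


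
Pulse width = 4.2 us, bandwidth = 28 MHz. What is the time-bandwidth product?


TBP = 4.2 * 28 = 117.6

117.6


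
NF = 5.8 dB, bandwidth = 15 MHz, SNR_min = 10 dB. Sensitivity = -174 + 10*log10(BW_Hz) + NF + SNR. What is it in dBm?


10*log10(15000000.0) = 71.76
S = -174 + 71.76 + 5.8 + 10 = -86.4 dBm

-86.4 dBm


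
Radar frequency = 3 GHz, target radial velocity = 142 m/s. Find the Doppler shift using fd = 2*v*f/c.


fd = 2 * 142 * 3000000000.0 / 3e8 = 2840.0 Hz

2840.0 Hz


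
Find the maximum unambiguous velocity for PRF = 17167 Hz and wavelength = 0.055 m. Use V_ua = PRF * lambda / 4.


V_ua = 17167 * 0.055 / 4 = 236.0 m/s

236.0 m/s


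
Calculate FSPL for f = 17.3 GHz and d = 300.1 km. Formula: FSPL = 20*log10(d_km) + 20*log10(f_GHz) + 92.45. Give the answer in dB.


20*log10(300.1) = 49.55
20*log10(17.3) = 24.76
FSPL = 166.8 dB

166.8 dB


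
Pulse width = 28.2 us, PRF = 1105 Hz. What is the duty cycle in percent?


DC = 28.2e-6 * 1105 * 100 = 3.12%

3.12%


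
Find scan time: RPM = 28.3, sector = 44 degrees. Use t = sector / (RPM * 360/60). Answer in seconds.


t = 44 / (28.3 * 360) * 60 = 0.26 s

0.26 s


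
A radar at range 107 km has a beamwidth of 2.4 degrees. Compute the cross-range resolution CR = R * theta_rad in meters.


BW_rad = 0.041887902
CR = 107000 * 0.041887902 = 4482.0 m

4482.0 m


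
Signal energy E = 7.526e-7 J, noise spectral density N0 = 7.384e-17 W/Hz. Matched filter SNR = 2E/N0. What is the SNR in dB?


SNR_lin = 2 * 7.526e-7 / 7.384e-17 = 2.038e10
SNR_dB = 10*log10(2.038e10) = 103.1 dB

103.1 dB


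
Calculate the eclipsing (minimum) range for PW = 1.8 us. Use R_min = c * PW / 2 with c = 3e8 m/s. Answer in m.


R_min = 3e8 * 1.8e-6 / 2 = 270.0 m

270.0 m


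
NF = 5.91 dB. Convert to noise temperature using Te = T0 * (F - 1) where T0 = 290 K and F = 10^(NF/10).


NF_lin = 10^(5.91/10) = 3.89942
Te = 290 * (3.89942 - 1) = 840.8 K

840.8 K


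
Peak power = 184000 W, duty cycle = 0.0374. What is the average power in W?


P_avg = 184000 * 0.0374 = 6881.6 W

6881.6 W


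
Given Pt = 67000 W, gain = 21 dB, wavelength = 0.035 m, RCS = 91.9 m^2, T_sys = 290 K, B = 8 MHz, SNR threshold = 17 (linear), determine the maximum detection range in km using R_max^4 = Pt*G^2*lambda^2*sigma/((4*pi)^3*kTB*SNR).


G_lin = 10^(21/10) = 125.892541
R^4 = 67000 * 125.892541^2 * 0.035^2 * 91.9 / ((4*pi)^3 * 1.38e-23 * 290 * 8000000.0 * 17)
R^4 = 1.10683e17 m^4
R_max = (1.10683e17)^(1/4) = 18239.8 m = 18.2 km

18.2 km


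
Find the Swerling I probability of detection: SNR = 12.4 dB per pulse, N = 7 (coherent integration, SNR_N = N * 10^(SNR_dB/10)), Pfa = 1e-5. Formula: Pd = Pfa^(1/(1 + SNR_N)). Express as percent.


SNR_lin = 10^(12.4/10) = 17.37801
SNR_N = 7 * 17.37801 = 121.64607
1/(1 + SNR_N) = 1/122.64607 = 0.0081535
Pd = (1e-5)^0.0081535 = 0.9104
Pd = 91.0%

91.0%


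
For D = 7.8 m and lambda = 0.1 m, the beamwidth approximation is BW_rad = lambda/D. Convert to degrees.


BW_rad = 0.1 / 7.8 = 0.012821
BW_deg = 0.73 degrees

0.73 degrees


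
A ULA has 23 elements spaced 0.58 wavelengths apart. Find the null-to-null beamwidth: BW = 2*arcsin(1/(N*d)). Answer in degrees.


1/(N*d) = 1/(23*0.58) = 0.074963
BW = 2*arcsin(0.074963) = 8.6 degrees

8.6 degrees


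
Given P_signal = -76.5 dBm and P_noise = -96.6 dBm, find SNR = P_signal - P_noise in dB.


SNR = -76.5 - (-96.6) = 20.1 dB

20.1 dB


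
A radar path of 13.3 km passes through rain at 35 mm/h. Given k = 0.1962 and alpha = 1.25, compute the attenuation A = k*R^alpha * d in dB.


gamma = 0.1962 * 35^1.25 = 16.702599 dB/km
A = 16.702599 * 13.3 = 222.14 dB

222.14 dB


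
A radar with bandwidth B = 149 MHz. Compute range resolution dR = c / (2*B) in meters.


dR = 3e8 / (2 * 149000000.0) = 1.01 m

1.01 m


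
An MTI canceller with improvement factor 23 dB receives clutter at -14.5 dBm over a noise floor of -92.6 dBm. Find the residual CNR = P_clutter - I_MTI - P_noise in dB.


CNR = -14.5 - 23 - (-92.6) = 55.1 dB

55.1 dB


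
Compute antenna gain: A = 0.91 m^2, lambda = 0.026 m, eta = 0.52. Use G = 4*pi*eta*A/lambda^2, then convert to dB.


G_linear = 4*pi*0.52*0.91/0.026^2 = 8796.46
G_dB = 10*log10(8796.46) = 39.4 dB

39.4 dB


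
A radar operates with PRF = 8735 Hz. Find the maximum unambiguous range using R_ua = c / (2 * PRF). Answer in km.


R_ua = 3e8 / (2 * 8735) = 17172.3 m = 17.2 km

17.2 km


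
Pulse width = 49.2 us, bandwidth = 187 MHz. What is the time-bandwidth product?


TBP = 49.2 * 187 = 9200.4

9200.4


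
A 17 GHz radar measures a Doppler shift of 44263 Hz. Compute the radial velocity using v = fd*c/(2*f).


v = 44263 * 3e8 / (2 * 17000000000.0) = 390.6 m/s

390.6 m/s


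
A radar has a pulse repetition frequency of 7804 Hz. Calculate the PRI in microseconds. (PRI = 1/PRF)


PRI = 1/7804 = 0.0001281394 s = 128.1 us

128.1 us


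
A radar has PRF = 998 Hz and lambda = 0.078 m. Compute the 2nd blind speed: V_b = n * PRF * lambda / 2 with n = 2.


V_blind = 2 * 998 * 0.078 / 2 = 77.8 m/s

77.8 m/s


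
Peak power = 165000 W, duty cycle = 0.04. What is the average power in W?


P_avg = 165000 * 0.04 = 6600.0 W

6600.0 W


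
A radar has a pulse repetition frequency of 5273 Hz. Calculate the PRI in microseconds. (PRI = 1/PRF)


PRI = 1/5273 = 0.0001896454 s = 189.6 us

189.6 us


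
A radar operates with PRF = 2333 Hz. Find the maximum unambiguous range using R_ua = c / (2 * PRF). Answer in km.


R_ua = 3e8 / (2 * 2333) = 64294.9 m = 64.3 km

64.3 km


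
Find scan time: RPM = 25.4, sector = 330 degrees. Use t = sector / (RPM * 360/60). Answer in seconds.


t = 330 / (25.4 * 360) * 60 = 2.17 s

2.17 s


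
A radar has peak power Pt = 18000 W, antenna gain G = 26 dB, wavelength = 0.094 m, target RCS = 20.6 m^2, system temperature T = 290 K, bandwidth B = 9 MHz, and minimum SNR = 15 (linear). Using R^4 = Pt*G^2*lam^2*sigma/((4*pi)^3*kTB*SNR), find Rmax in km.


G_lin = 10^(26/10) = 398.107171
R^4 = 18000 * 398.107171^2 * 0.094^2 * 20.6 / ((4*pi)^3 * 1.38e-23 * 290 * 9000000.0 * 15)
R^4 = 4.84345e17 m^4
R_max = (4.84345e17)^(1/4) = 26380.8 m = 26.4 km

26.4 km


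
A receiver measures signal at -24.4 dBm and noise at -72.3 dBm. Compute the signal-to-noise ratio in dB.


SNR = -24.4 - (-72.3) = 47.9 dB

47.9 dB


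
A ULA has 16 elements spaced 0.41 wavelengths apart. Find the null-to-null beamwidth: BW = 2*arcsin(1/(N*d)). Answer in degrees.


1/(N*d) = 1/(16*0.41) = 0.152439
BW = 2*arcsin(0.152439) = 17.5 degrees

17.5 degrees


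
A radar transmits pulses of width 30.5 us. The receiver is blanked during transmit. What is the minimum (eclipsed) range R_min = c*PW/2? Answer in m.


R_min = 3e8 * 30.5e-6 / 2 = 4575.0 m

4575.0 m


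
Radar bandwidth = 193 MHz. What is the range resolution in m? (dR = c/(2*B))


dR = 3e8 / (2 * 193000000.0) = 0.78 m

0.78 m


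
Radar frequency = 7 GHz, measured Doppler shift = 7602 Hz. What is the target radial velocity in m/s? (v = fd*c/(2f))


v = 7602 * 3e8 / (2 * 7000000000.0) = 162.9 m/s

162.9 m/s


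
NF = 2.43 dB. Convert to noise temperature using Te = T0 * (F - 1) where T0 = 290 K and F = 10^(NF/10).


NF_lin = 10^(2.43/10) = 1.749847
Te = 290 * (1.749847 - 1) = 217.5 K

217.5 K


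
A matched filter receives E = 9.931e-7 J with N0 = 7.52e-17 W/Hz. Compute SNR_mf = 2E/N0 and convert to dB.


SNR_lin = 2 * 9.931e-7 / 7.52e-17 = 2.641e10
SNR_dB = 10*log10(2.641e10) = 104.2 dB

104.2 dB


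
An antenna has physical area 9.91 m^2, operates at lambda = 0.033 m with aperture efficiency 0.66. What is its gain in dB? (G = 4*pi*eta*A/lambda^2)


G_linear = 4*pi*0.66*9.91/0.033^2 = 75474.38
G_dB = 10*log10(75474.38) = 48.8 dB

48.8 dB


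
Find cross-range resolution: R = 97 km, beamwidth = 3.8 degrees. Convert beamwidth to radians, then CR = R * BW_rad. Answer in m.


BW_rad = 0.066322512
CR = 97000 * 0.066322512 = 6433.3 m

6433.3 m


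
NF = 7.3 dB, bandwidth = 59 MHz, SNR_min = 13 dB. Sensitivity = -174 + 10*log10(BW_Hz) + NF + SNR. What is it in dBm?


10*log10(59000000.0) = 77.71
S = -174 + 77.71 + 7.3 + 13 = -76.0 dBm

-76.0 dBm


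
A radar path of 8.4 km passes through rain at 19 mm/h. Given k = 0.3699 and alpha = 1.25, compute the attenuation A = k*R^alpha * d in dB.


gamma = 0.3699 * 19^1.25 = 14.673251 dB/km
A = 14.673251 * 8.4 = 123.26 dB

123.26 dB


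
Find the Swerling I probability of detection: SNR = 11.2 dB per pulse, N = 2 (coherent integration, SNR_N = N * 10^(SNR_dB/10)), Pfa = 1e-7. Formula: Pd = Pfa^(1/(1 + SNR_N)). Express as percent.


SNR_lin = 10^(11.2/10) = 13.18257
SNR_N = 2 * 13.18257 = 26.36514
1/(1 + SNR_N) = 1/27.36514 = 0.0365428
Pd = (1e-7)^0.0365428 = 0.55488
Pd = 55.5%

55.5%


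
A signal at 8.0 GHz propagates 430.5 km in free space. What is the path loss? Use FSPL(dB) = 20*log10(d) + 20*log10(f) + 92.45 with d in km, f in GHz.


20*log10(430.5) = 52.68
20*log10(8.0) = 18.06
FSPL = 163.2 dB

163.2 dB


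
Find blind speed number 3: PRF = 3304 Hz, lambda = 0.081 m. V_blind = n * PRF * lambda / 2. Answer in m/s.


V_blind = 3 * 3304 * 0.081 / 2 = 401.4 m/s

401.4 m/s


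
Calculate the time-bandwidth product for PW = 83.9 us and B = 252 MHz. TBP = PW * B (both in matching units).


TBP = 83.9 * 252 = 21142.8

21142.8


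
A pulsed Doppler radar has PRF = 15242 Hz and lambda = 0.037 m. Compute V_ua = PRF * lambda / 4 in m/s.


V_ua = 15242 * 0.037 / 4 = 141.0 m/s

141.0 m/s


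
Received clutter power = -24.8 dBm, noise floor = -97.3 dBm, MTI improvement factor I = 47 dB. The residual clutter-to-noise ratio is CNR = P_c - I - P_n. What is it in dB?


CNR = -24.8 - 47 - (-97.3) = 25.5 dB

25.5 dB


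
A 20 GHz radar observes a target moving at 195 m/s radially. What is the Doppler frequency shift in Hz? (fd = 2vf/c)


fd = 2 * 195 * 20000000000.0 / 3e8 = 26000.0 Hz

26000.0 Hz


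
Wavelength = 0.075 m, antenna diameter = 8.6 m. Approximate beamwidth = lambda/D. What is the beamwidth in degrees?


BW_rad = 0.075 / 8.6 = 0.008721
BW_deg = 0.5 degrees

0.5 degrees


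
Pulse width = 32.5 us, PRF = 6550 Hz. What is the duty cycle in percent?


DC = 32.5e-6 * 6550 * 100 = 21.29%

21.29%


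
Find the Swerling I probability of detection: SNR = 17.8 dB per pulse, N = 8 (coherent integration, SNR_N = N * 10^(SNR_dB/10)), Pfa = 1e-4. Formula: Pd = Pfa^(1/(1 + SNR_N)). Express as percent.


SNR_lin = 10^(17.8/10) = 60.25596
SNR_N = 8 * 60.25596 = 482.04768
1/(1 + SNR_N) = 1/483.04768 = 0.0020702
Pd = (1e-4)^0.0020702 = 0.98111
Pd = 98.1%

98.1%


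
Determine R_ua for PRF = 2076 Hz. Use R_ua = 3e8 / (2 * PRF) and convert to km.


R_ua = 3e8 / (2 * 2076) = 72254.3 m = 72.3 km

72.3 km


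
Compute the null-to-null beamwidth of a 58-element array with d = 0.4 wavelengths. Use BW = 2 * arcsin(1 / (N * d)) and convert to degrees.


1/(N*d) = 1/(58*0.4) = 0.043103
BW = 2*arcsin(0.043103) = 4.9 degrees

4.9 degrees


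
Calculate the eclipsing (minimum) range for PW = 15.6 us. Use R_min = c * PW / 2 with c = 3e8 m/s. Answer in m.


R_min = 3e8 * 15.6e-6 / 2 = 2340.0 m

2340.0 m


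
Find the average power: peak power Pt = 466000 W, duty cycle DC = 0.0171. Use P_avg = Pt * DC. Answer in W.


P_avg = 466000 * 0.0171 = 7968.6 W

7968.6 W


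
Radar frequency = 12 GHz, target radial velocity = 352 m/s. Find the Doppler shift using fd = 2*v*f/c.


fd = 2 * 352 * 12000000000.0 / 3e8 = 28160.0 Hz

28160.0 Hz


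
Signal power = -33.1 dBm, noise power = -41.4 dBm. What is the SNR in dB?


SNR = -33.1 - (-41.4) = 8.3 dB

8.3 dB


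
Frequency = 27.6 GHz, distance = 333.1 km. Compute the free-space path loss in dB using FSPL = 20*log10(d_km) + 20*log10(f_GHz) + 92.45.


20*log10(333.1) = 50.45
20*log10(27.6) = 28.82
FSPL = 171.7 dB

171.7 dB


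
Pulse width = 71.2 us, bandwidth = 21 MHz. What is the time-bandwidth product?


TBP = 71.2 * 21 = 1495.2

1495.2


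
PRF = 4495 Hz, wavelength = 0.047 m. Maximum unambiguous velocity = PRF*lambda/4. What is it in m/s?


V_ua = 4495 * 0.047 / 4 = 52.8 m/s

52.8 m/s


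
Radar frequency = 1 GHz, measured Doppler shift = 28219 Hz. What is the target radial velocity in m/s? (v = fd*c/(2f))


v = 28219 * 3e8 / (2 * 1000000000.0) = 4232.9 m/s

4232.9 m/s


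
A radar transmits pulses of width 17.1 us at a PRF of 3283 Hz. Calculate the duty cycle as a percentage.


DC = 17.1e-6 * 3283 * 100 = 5.61%

5.61%


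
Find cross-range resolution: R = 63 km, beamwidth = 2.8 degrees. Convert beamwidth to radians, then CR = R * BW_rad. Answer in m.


BW_rad = 0.048869219
CR = 63000 * 0.048869219 = 3078.8 m

3078.8 m


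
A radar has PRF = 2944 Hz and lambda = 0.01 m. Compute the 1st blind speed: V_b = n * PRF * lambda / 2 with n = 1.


V_blind = 1 * 2944 * 0.01 / 2 = 14.7 m/s

14.7 m/s


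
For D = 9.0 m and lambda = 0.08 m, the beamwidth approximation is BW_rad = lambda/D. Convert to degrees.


BW_rad = 0.08 / 9.0 = 0.008889
BW_deg = 0.51 degrees

0.51 degrees


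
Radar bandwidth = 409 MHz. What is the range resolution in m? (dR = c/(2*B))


dR = 3e8 / (2 * 409000000.0) = 0.37 m

0.37 m


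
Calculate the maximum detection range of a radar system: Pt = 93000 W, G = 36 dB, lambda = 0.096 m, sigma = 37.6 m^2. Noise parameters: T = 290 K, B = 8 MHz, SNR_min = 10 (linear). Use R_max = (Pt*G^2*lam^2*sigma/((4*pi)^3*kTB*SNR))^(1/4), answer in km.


G_lin = 10^(36/10) = 3981.071706
R^4 = 93000 * 3981.071706^2 * 0.096^2 * 37.6 / ((4*pi)^3 * 1.38e-23 * 290 * 8000000.0 * 10)
R^4 = 8.03927e20 m^4
R_max = (8.03927e20)^(1/4) = 168385.3 m = 168.4 km

168.4 km


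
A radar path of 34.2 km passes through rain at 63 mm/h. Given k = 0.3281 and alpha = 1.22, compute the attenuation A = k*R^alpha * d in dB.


gamma = 0.3281 * 63^1.22 = 51.428245 dB/km
A = 51.428245 * 34.2 = 1758.85 dB

1758.85 dB


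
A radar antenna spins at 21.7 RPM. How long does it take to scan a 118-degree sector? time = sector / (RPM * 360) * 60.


t = 118 / (21.7 * 360) * 60 = 0.91 s

0.91 s


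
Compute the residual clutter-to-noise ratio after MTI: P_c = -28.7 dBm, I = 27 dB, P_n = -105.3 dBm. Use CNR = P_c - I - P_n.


CNR = -28.7 - 27 - (-105.3) = 49.6 dB

49.6 dB


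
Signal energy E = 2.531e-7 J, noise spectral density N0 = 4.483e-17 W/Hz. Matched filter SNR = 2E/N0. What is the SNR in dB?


SNR_lin = 2 * 2.531e-7 / 4.483e-17 = 1.129e10
SNR_dB = 10*log10(1.129e10) = 100.5 dB

100.5 dB


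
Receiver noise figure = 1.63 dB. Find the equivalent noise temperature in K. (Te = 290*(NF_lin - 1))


NF_lin = 10^(1.63/10) = 1.455459
Te = 290 * (1.455459 - 1) = 132.1 K

132.1 K


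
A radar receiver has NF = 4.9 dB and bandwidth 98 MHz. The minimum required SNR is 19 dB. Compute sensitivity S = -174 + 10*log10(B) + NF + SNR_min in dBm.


10*log10(98000000.0) = 79.91
S = -174 + 79.91 + 4.9 + 19 = -70.2 dBm

-70.2 dBm


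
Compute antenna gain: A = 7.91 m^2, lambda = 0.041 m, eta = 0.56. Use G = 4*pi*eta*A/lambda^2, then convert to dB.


G_linear = 4*pi*0.56*7.91/0.041^2 = 33113.62
G_dB = 10*log10(33113.62) = 45.2 dB

45.2 dB


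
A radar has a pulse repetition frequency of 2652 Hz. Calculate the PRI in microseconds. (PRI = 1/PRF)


PRI = 1/2652 = 0.0003770739 s = 377.1 us

377.1 us


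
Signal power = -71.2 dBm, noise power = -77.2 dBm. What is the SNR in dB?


SNR = -71.2 - (-77.2) = 6.0 dB

6.0 dB


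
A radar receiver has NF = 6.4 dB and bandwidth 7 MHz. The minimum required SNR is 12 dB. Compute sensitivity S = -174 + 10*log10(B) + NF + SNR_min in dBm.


10*log10(7000000.0) = 68.45
S = -174 + 68.45 + 6.4 + 12 = -87.1 dBm

-87.1 dBm


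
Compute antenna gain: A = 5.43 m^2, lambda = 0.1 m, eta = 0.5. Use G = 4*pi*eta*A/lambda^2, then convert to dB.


G_linear = 4*pi*0.5*5.43/0.1^2 = 3411.77
G_dB = 10*log10(3411.77) = 35.3 dB

35.3 dB


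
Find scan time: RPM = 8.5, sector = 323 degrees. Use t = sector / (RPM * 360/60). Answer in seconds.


t = 323 / (8.5 * 360) * 60 = 6.33 s

6.33 s


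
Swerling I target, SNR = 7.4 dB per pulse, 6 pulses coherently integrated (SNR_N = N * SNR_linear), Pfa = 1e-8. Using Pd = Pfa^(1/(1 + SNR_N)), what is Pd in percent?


SNR_lin = 10^(7.4/10) = 5.49541
SNR_N = 6 * 5.49541 = 32.97246
1/(1 + SNR_N) = 1/33.97246 = 0.0294356
Pd = (1e-8)^0.0294356 = 0.58145
Pd = 58.1%

58.1%


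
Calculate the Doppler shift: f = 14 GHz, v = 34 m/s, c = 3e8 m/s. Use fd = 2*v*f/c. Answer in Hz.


fd = 2 * 34 * 14000000000.0 / 3e8 = 3173.3 Hz

3173.3 Hz


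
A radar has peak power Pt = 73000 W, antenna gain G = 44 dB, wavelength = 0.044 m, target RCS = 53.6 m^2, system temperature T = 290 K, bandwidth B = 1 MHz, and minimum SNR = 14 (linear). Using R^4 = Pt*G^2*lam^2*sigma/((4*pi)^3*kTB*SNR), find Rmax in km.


G_lin = 10^(44/10) = 25118.864315
R^4 = 73000 * 25118.864315^2 * 0.044^2 * 53.6 / ((4*pi)^3 * 1.38e-23 * 290 * 1000000.0 * 14)
R^4 = 4.29891e22 m^4
R_max = (4.29891e22)^(1/4) = 455344.0 m = 455.3 km

455.3 km


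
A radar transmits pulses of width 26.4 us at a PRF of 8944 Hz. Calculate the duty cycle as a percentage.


DC = 26.4e-6 * 8944 * 100 = 23.61%

23.61%


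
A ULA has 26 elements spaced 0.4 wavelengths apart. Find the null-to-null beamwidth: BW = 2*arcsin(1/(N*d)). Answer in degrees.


1/(N*d) = 1/(26*0.4) = 0.096154
BW = 2*arcsin(0.096154) = 11.0 degrees

11.0 degrees


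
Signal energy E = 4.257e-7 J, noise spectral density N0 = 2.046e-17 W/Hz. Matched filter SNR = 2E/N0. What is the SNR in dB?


SNR_lin = 2 * 4.257e-7 / 2.046e-17 = 4.161e10
SNR_dB = 10*log10(4.161e10) = 106.2 dB

106.2 dB


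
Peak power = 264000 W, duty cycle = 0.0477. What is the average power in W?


P_avg = 264000 * 0.0477 = 12592.8 W

12592.8 W


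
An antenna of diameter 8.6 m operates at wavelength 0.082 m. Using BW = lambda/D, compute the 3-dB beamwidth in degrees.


BW_rad = 0.082 / 8.6 = 0.009535
BW_deg = 0.55 degrees

0.55 degrees


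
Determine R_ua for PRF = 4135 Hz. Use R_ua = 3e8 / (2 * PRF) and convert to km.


R_ua = 3e8 / (2 * 4135) = 36275.7 m = 36.3 km

36.3 km


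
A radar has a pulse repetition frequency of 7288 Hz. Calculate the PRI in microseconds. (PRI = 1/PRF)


PRI = 1/7288 = 0.0001372119 s = 137.2 us

137.2 us


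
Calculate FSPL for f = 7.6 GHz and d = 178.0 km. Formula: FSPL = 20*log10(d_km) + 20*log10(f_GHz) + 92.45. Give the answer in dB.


20*log10(178.0) = 45.01
20*log10(7.6) = 17.62
FSPL = 155.1 dB

155.1 dB


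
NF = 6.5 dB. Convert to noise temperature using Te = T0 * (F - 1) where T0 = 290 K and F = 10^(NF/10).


NF_lin = 10^(6.5/10) = 4.466836
Te = 290 * (4.466836 - 1) = 1005.4 K

1005.4 K


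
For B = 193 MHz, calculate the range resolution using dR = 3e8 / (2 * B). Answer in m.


dR = 3e8 / (2 * 193000000.0) = 0.78 m

0.78 m


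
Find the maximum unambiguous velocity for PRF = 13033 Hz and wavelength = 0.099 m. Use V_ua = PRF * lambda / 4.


V_ua = 13033 * 0.099 / 4 = 322.6 m/s

322.6 m/s


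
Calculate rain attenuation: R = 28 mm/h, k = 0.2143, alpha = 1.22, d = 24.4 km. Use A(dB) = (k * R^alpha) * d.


gamma = 0.2143 * 28^1.22 = 12.489785 dB/km
A = 12.489785 * 24.4 = 304.75 dB

304.75 dB


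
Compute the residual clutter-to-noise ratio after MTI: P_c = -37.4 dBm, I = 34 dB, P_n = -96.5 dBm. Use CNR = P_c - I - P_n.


CNR = -37.4 - 34 - (-96.5) = 25.1 dB

25.1 dB


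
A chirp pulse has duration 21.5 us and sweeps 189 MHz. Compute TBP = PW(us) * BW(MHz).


TBP = 21.5 * 189 = 4063.5

4063.5


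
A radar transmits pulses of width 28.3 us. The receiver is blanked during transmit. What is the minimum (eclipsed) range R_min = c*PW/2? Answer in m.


R_min = 3e8 * 28.3e-6 / 2 = 4245.0 m

4245.0 m


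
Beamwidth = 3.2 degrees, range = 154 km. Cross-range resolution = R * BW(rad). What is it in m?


BW_rad = 0.055850536
CR = 154000 * 0.055850536 = 8601.0 m

8601.0 m


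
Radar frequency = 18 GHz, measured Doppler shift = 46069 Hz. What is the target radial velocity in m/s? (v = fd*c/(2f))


v = 46069 * 3e8 / (2 * 18000000000.0) = 383.9 m/s

383.9 m/s


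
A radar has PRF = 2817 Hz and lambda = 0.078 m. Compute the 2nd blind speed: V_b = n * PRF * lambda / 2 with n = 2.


V_blind = 2 * 2817 * 0.078 / 2 = 219.7 m/s

219.7 m/s


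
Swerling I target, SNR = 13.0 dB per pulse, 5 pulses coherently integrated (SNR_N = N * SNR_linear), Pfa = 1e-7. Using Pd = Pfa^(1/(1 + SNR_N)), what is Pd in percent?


SNR_lin = 10^(13.0/10) = 19.95262
SNR_N = 5 * 19.95262 = 99.7631
1/(1 + SNR_N) = 1/100.7631 = 0.0099243
Pd = (1e-7)^0.0099243 = 0.85218
Pd = 85.2%

85.2%


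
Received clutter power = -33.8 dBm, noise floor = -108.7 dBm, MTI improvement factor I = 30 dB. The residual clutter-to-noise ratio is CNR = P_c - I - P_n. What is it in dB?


CNR = -33.8 - 30 - (-108.7) = 44.9 dB

44.9 dB


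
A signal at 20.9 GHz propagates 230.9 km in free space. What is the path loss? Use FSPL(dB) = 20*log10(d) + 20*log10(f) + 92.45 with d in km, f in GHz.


20*log10(230.9) = 47.27
20*log10(20.9) = 26.4
FSPL = 166.1 dB

166.1 dB


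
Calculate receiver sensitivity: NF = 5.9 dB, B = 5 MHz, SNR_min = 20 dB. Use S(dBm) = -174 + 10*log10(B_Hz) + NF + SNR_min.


10*log10(5000000.0) = 66.99
S = -174 + 66.99 + 5.9 + 20 = -81.1 dBm

-81.1 dBm


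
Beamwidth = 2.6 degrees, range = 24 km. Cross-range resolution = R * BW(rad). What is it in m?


BW_rad = 0.045378561
CR = 24000 * 0.045378561 = 1089.1 m

1089.1 m


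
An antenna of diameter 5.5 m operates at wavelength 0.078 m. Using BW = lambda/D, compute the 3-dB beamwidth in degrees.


BW_rad = 0.078 / 5.5 = 0.014182
BW_deg = 0.81 degrees

0.81 degrees


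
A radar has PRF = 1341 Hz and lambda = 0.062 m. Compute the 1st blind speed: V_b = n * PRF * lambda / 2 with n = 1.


V_blind = 1 * 1341 * 0.062 / 2 = 41.6 m/s

41.6 m/s


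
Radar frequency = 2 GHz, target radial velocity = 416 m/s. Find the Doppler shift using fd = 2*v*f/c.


fd = 2 * 416 * 2000000000.0 / 3e8 = 5546.7 Hz

5546.7 Hz


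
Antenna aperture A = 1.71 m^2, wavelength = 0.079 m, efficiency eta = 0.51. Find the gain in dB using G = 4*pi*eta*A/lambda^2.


G_linear = 4*pi*0.51*1.71/0.079^2 = 1755.99
G_dB = 10*log10(1755.99) = 32.4 dB

32.4 dB


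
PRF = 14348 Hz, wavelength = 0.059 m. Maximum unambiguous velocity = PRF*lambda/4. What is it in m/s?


V_ua = 14348 * 0.059 / 4 = 211.6 m/s

211.6 m/s


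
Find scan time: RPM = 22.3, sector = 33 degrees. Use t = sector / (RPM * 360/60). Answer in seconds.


t = 33 / (22.3 * 360) * 60 = 0.25 s

0.25 s


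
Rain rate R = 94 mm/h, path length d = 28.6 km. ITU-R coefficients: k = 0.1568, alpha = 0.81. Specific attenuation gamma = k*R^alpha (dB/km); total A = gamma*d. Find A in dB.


gamma = 0.1568 * 94^0.81 = 6.216982 dB/km
A = 6.216982 * 28.6 = 177.81 dB

177.81 dB


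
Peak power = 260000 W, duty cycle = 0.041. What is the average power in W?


P_avg = 260000 * 0.041 = 10660.0 W

10660.0 W


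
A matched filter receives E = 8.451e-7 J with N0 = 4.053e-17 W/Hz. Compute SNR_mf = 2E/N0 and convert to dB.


SNR_lin = 2 * 8.451e-7 / 4.053e-17 = 4.17e10
SNR_dB = 10*log10(4.17e10) = 106.2 dB

106.2 dB


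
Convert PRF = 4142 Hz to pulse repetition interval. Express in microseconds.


PRI = 1/4142 = 0.0002414293 s = 241.4 us

241.4 us


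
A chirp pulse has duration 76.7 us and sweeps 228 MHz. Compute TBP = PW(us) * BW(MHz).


TBP = 76.7 * 228 = 17487.6

17487.6


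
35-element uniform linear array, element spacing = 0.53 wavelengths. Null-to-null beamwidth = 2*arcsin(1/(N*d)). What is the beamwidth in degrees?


1/(N*d) = 1/(35*0.53) = 0.053908
BW = 2*arcsin(0.053908) = 6.2 degrees

6.2 degrees


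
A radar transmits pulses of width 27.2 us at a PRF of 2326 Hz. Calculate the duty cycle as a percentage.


DC = 27.2e-6 * 2326 * 100 = 6.33%

6.33%


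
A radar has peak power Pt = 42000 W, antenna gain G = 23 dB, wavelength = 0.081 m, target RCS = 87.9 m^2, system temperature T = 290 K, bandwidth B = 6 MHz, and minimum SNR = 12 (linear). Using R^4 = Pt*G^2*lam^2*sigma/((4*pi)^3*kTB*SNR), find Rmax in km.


G_lin = 10^(23/10) = 199.526231
R^4 = 42000 * 199.526231^2 * 0.081^2 * 87.9 / ((4*pi)^3 * 1.38e-23 * 290 * 6000000.0 * 12)
R^4 = 1.68643e18 m^4
R_max = (1.68643e18)^(1/4) = 36036.5 m = 36.0 km

36.0 km


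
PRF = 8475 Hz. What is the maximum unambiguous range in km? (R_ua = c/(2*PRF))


R_ua = 3e8 / (2 * 8475) = 17699.1 m = 17.7 km

17.7 km


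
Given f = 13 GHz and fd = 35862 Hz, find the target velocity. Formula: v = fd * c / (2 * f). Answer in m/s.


v = 35862 * 3e8 / (2 * 13000000000.0) = 413.8 m/s

413.8 m/s


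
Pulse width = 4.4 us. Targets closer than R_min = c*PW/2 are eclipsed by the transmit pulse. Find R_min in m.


R_min = 3e8 * 4.4e-6 / 2 = 660.0 m

660.0 m


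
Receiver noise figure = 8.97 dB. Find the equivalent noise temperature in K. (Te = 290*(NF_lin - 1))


NF_lin = 10^(8.97/10) = 7.888601
Te = 290 * (7.888601 - 1) = 1997.7 K

1997.7 K


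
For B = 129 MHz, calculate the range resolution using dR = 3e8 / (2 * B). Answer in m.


dR = 3e8 / (2 * 129000000.0) = 1.16 m

1.16 m


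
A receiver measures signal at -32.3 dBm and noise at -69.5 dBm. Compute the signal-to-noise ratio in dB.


SNR = -32.3 - (-69.5) = 37.2 dB

37.2 dB


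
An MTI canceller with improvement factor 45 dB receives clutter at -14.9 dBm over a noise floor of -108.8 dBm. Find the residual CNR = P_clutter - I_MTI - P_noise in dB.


CNR = -14.9 - 45 - (-108.8) = 48.9 dB

48.9 dB


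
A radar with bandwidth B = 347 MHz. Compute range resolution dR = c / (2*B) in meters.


dR = 3e8 / (2 * 347000000.0) = 0.43 m

0.43 m


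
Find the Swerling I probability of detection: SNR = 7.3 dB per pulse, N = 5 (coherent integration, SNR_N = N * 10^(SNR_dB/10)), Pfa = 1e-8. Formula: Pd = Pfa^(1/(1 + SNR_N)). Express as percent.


SNR_lin = 10^(7.3/10) = 5.37032
SNR_N = 5 * 5.37032 = 26.8516
1/(1 + SNR_N) = 1/27.8516 = 0.0359046
Pd = (1e-8)^0.0359046 = 0.51613
Pd = 51.6%

51.6%


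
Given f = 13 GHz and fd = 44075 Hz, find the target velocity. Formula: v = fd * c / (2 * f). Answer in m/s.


v = 44075 * 3e8 / (2 * 13000000000.0) = 508.6 m/s

508.6 m/s


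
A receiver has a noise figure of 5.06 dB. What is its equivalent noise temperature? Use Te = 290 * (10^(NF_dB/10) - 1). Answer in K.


NF_lin = 10^(5.06/10) = 3.206269
Te = 290 * (3.206269 - 1) = 639.8 K

639.8 K


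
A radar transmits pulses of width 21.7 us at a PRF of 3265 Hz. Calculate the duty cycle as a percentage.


DC = 21.7e-6 * 3265 * 100 = 7.09%

7.09%


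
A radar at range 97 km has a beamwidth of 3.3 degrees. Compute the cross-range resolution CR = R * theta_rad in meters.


BW_rad = 0.057595865
CR = 97000 * 0.057595865 = 5586.8 m

5586.8 m


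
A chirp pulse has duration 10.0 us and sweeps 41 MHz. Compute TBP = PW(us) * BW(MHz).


TBP = 10.0 * 41 = 410.0

410.0


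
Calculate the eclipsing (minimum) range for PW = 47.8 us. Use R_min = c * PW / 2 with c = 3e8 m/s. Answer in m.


R_min = 3e8 * 47.8e-6 / 2 = 7170.0 m

7170.0 m


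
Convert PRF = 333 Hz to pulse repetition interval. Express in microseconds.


PRI = 1/333 = 0.003003003 s = 3003.0 us

3003.0 us


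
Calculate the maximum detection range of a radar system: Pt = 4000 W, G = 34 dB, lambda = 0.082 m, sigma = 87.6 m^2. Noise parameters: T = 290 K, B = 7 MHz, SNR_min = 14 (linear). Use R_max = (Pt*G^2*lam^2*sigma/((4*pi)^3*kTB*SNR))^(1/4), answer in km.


G_lin = 10^(34/10) = 2511.886432
R^4 = 4000 * 2511.886432^2 * 0.082^2 * 87.6 / ((4*pi)^3 * 1.38e-23 * 290 * 7000000.0 * 14)
R^4 = 1.91011e19 m^4
R_max = (1.91011e19)^(1/4) = 66109.6 m = 66.1 km

66.1 km


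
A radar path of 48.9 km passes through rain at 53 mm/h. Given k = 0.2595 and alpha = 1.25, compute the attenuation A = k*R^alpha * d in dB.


gamma = 0.2595 * 53^1.25 = 37.109252 dB/km
A = 37.109252 * 48.9 = 1814.64 dB

1814.64 dB


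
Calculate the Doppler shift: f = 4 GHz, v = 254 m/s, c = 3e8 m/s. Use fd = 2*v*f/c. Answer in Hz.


fd = 2 * 254 * 4000000000.0 / 3e8 = 6773.3 Hz

6773.3 Hz


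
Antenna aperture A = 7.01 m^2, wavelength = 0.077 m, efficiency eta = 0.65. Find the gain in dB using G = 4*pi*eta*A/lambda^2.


G_linear = 4*pi*0.65*7.01/0.077^2 = 9657.39
G_dB = 10*log10(9657.39) = 39.8 dB

39.8 dB


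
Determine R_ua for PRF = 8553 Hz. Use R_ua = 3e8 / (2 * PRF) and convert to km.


R_ua = 3e8 / (2 * 8553) = 17537.7 m = 17.5 km

17.5 km


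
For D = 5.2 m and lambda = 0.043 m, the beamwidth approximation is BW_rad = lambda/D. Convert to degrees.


BW_rad = 0.043 / 5.2 = 0.008269
BW_deg = 0.47 degrees

0.47 degrees


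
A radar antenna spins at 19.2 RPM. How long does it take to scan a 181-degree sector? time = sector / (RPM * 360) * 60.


t = 181 / (19.2 * 360) * 60 = 1.57 s

1.57 s


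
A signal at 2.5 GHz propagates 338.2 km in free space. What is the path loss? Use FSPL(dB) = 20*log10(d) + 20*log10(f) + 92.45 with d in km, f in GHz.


20*log10(338.2) = 50.58
20*log10(2.5) = 7.96
FSPL = 151.0 dB

151.0 dB


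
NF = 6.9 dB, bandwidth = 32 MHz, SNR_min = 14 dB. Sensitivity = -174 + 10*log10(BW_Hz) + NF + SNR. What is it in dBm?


10*log10(32000000.0) = 75.05
S = -174 + 75.05 + 6.9 + 14 = -78.0 dBm

-78.0 dBm


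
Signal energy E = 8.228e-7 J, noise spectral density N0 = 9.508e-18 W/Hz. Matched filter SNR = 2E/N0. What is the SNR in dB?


SNR_lin = 2 * 8.228e-7 / 9.508e-18 = 1.731e11
SNR_dB = 10*log10(1.731e11) = 112.4 dB

112.4 dB


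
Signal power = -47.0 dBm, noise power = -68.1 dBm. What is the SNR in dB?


SNR = -47.0 - (-68.1) = 21.1 dB

21.1 dB


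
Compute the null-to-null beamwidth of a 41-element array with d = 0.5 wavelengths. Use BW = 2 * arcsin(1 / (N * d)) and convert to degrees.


1/(N*d) = 1/(41*0.5) = 0.04878
BW = 2*arcsin(0.04878) = 5.6 degrees

5.6 degrees


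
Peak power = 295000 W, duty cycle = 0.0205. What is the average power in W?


P_avg = 295000 * 0.0205 = 6047.5 W

6047.5 W


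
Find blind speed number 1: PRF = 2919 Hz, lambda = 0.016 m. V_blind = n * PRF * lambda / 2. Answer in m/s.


V_blind = 1 * 2919 * 0.016 / 2 = 23.4 m/s

23.4 m/s


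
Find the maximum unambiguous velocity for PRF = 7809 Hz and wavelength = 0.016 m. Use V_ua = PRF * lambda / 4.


V_ua = 7809 * 0.016 / 4 = 31.2 m/s

31.2 m/s


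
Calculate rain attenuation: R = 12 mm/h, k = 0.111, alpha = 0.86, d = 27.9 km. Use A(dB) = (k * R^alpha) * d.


gamma = 0.111 * 12^0.86 = 0.94063 dB/km
A = 0.94063 * 27.9 = 26.24 dB

26.24 dB


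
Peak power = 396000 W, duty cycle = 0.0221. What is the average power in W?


P_avg = 396000 * 0.0221 = 8751.6 W

8751.6 W


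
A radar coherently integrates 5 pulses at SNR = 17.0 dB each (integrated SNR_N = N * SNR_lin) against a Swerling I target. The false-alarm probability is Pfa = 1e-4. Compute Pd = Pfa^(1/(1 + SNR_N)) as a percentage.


SNR_lin = 10^(17.0/10) = 50.11872
SNR_N = 5 * 50.11872 = 250.5936
1/(1 + SNR_N) = 1/251.5936 = 0.0039747
Pd = (1e-4)^0.0039747 = 0.96405
Pd = 96.4%

96.4%


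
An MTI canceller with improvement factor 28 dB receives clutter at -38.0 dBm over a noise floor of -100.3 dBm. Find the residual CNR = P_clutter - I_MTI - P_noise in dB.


CNR = -38.0 - 28 - (-100.3) = 34.3 dB

34.3 dB


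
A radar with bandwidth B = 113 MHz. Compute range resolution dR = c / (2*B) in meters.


dR = 3e8 / (2 * 113000000.0) = 1.33 m

1.33 m


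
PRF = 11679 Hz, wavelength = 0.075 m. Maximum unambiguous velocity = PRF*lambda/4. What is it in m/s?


V_ua = 11679 * 0.075 / 4 = 219.0 m/s

219.0 m/s


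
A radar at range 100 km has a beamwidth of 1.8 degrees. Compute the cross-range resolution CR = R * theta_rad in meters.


BW_rad = 0.031415927
CR = 100000 * 0.031415927 = 3141.6 m

3141.6 m


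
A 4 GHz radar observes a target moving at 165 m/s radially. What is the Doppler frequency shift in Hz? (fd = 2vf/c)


fd = 2 * 165 * 4000000000.0 / 3e8 = 4400.0 Hz

4400.0 Hz


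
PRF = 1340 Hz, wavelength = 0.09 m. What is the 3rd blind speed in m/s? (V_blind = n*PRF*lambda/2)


V_blind = 3 * 1340 * 0.09 / 2 = 180.9 m/s

180.9 m/s


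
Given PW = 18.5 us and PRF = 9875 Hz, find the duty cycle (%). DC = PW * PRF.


DC = 18.5e-6 * 9875 * 100 = 18.27%

18.27%


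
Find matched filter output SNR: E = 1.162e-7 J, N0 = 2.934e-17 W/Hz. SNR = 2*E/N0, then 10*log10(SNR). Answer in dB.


SNR_lin = 2 * 1.162e-7 / 2.934e-17 = 7.921e9
SNR_dB = 10*log10(7.921e9) = 99.0 dB

99.0 dB


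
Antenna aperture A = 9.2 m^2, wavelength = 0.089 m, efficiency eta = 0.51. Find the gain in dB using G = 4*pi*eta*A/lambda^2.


G_linear = 4*pi*0.51*9.2/0.089^2 = 7443.68
G_dB = 10*log10(7443.68) = 38.7 dB

38.7 dB


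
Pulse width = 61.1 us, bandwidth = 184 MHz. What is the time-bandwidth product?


TBP = 61.1 * 184 = 11242.4

11242.4


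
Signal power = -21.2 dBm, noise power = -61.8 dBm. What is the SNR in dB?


SNR = -21.2 - (-61.8) = 40.6 dB

40.6 dB


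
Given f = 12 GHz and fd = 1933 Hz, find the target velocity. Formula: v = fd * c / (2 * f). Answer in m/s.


v = 1933 * 3e8 / (2 * 12000000000.0) = 24.2 m/s

24.2 m/s


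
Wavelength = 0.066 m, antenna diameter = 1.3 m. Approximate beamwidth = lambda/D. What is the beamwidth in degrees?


BW_rad = 0.066 / 1.3 = 0.050769
BW_deg = 2.91 degrees

2.91 degrees


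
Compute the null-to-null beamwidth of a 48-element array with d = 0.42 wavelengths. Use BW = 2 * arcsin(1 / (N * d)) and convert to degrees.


1/(N*d) = 1/(48*0.42) = 0.049603
BW = 2*arcsin(0.049603) = 5.7 degrees

5.7 degrees


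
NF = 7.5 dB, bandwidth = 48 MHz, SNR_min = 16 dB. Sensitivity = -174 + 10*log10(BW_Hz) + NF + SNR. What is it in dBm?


10*log10(48000000.0) = 76.81
S = -174 + 76.81 + 7.5 + 16 = -73.7 dBm

-73.7 dBm


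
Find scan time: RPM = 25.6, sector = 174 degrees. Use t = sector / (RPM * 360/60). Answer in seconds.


t = 174 / (25.6 * 360) * 60 = 1.13 s

1.13 s


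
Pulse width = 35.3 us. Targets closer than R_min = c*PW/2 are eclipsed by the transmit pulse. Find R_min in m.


R_min = 3e8 * 35.3e-6 / 2 = 5295.0 m

5295.0 m


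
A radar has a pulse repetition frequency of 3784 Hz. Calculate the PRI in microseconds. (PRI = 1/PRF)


PRI = 1/3784 = 0.0002642706 s = 264.3 us

264.3 us


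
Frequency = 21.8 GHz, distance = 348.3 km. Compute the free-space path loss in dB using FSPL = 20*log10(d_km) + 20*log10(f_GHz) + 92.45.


20*log10(348.3) = 50.84
20*log10(21.8) = 26.77
FSPL = 170.1 dB

170.1 dB


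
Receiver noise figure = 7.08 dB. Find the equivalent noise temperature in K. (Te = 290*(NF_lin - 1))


NF_lin = 10^(7.08/10) = 5.10505
Te = 290 * (5.10505 - 1) = 1190.5 K

1190.5 K


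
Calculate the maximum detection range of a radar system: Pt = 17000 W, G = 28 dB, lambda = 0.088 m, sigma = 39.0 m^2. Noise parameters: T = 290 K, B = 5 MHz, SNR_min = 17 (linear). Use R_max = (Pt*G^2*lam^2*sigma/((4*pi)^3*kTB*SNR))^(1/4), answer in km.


G_lin = 10^(28/10) = 630.957344
R^4 = 17000 * 630.957344^2 * 0.088^2 * 39.0 / ((4*pi)^3 * 1.38e-23 * 290 * 5000000.0 * 17)
R^4 = 3.02798e18 m^4
R_max = (3.02798e18)^(1/4) = 41714.6 m = 41.7 km

41.7 km


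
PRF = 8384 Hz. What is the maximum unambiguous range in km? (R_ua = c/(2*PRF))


R_ua = 3e8 / (2 * 8384) = 17891.2 m = 17.9 km

17.9 km
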